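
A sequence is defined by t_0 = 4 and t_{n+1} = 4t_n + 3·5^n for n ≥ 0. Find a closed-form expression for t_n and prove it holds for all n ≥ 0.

Claim: t_n = 4^n + 3·5^n.

Base case: t_0 = 4, and 4^0 + 3·5^0 = 1 + 3 = 4.
Assume t_k = 4^k + 3·5^k for some k ≥ 0.
Then t_{k+1} = 4t_k + 3·5^k = 4·(4^k + 3·5^k) + 3·5^k = 4^{k+1} + 12·5^k + 3·5^k = 4^{k+1} + 15·5^k = 4^{k+1} + 3·5^{k+1}.
So the formula holds for k+1, and by induction t_n = 4^n + 3·5^n for all n ≥ 0.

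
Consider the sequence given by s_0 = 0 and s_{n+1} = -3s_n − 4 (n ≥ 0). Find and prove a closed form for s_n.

Claim: s_n = (-3)^n − 1.

Base case: s_0 = 0, and (-3)^0 − 1 = 1 − 1 = 0.
Assume s_j = (-3)^j − 1 for some j ≥ 0.
Then s_{j+1} = -3s_j − 4 = -3·((-3)^j − 1) − 4 = -3·(-3)^j + 3 − 4 = (-3)^{j+1} − 1.
This completes the inductive step, so s_n = (-3)^n − 1 for all n ≥ 0.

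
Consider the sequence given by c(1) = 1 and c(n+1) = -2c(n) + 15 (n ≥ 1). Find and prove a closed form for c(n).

Claim: c(n) = 2·(-2)^n + 5.

Base case: c(1) = 1, and 2·(-2)^1 + 5 = -4 + 5 = 1.
Assume c(r) = 2·(-2)^r + 5 for some r ≥ 1.
Then c(r+1) = -2c(r) + 15 = -2·(2·(-2)^r + 5) + 15 = -4·(-2)^r − 10 + 15 = 2·(-2)^{r+1} + 5.
By induction, c(n) = 2·(-2)^n + 5 for all n ≥ 1.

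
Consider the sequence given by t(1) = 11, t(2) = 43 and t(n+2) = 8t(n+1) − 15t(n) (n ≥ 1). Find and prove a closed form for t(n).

Claim: t(n) = 2·3^n + 5^n.

Base cases: t(1) = 11 and 2·3^1 + 5^1 = 11; t(2) = 43 and 2·3^2 + 5^2 = 43.
Assume t(i) = 2·3^i + 5^i for all 1 ≤ i ≤ j, where j ≥ 2.
Then t(j+1) = 8t(j) − 15t(j−1) = 8·(2·3^j + 5^j) − 15·(2·3^{j−1} + 5^{j−1}) = 2·(8·3 − 15)3^{j−1} + (8·5 − 15)5^{j−1} = 18·3^{j−1} + 25·5^{j−1} = 2·3^{j+1} + 5^{j+1}.
Hence t(n) = 2·3^n + 5^n for every n ≥ 1, by strong induction.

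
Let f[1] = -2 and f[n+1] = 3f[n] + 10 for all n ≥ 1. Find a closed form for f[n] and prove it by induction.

Claim: f[n] = 3^n − 5.

Base case: f[1] = -2, and 3^1 − 5 = 3 − 5 = -2.
Assume f[k] = 3^k − 5 for some k ≥ 1.
Then f[k+1] = 3f[k] + 10 = 3·(3^k − 5) + 10 = 3^{k+1} − 15 + 10 = 3^{k+1} − 5.
By induction, f[n] = 3^n − 5 for all n ≥ 1.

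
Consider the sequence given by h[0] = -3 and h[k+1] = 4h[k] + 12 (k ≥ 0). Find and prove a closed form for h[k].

Claim: h[k] = 4^k − 4.

Base case: h[0] = -3, and 4^0 − 4 = 1 − 4 = -3.
Assume h[r] = 4^r − 4 for some r ≥ 0.
Then h[r+1] = 4h[r] + 12 = 4·(4^r − 4) + 12 = 4^{r+1} − 16 + 12 = 4^{r+1} − 4.
Hence h[k] = 4^k − 4 for every k ≥ 0, by induction.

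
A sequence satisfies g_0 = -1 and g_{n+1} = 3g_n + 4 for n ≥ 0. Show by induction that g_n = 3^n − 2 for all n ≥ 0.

Base case: g_0 = -1, and 3^0 − 2 = 1 − 2 = -1.
Assume g_r = 3^r − 2 for some r ≥ 0.
Then g_{r+1} = 3g_r + 4 = 3·(3^r − 2) + 4 = 3^{r+1} − 6 + 4 = 3^{r+1} − 2.
By induction, g_n = 3^n − 2 for all n ≥ 0.

g_n = 3^n − 2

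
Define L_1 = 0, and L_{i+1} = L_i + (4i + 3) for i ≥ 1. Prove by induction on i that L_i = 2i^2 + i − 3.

Base case: L_1 = 0, and 2·1^2 + 1 − 3 = 0.
Assume L_m = 2m^2 + m − 3.
Then L_{m+1} = L_m + (4m + 3) = (2m^2 + m − 3) + (4m + 3) = 2m^2 + 5m,
and 2·(m+1)^2 + (m+1) − 3 = 2m^2 + 5m.
By induction, L_i = 2i^2 + i − 3 for all i ≥ 1.

L_i = 2i^2 + i − 3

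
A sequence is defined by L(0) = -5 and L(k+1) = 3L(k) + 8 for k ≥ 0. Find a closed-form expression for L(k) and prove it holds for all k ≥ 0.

Claim: L(k) = -3^k − 4.

Base case: L(0) = -5, and -3^0 − 4 = -1 − 4 = -5.
Assume L(m) = -3^m − 4 for some m ≥ 0.
Then L(m+1) = 3L(m) + 8 = 3·(-3^m − 4) + 8 = -3^{m+1} − 12 + 8 = -3^{m+1} − 4.
By induction, L(k) = -3^k − 4 for all k ≥ 0.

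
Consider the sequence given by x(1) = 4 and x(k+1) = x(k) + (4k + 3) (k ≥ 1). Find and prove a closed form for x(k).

Claim: x(k) = 2k^2 + k + 1.

Base case: x(1) = 4, and 2·1^2 + 1 + 1 = 4.
Assume x(r) = 2r^2 + r + 1.
Then x(r+1) = x(r) + (4r + 3) = (2r^2 + r + 1) + (4r + 3) = 2r^2 + 5r + 4,
and 2·(r+1)^2 + (r+1) + 1 = 2r^2 + 5r + 4.
This completes the inductive step, so x(k) = 2k^2 + k + 1 for all k ≥ 1.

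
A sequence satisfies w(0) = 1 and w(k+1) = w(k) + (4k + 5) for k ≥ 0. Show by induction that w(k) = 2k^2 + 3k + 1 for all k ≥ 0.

Base case: w(0) = 1, and 2·0^2 + 3·0 + 1 = 1.
Assume w(m) = 2m^2 + 3m + 1.
Then w(m+1) = w(m) + (4m + 5) = (2m^2 + 3m + 1) + (4m + 5) = 2m^2 + 7m + 6,
and 2·(m+1)^2 + 3·(m+1) + 1 = 2m^2 + 7m + 6.
This completes the inductive step, so w(k) = 2k^2 + 3k + 1 for all k ≥ 0.

w(k) = 2k^2 + 3k + 1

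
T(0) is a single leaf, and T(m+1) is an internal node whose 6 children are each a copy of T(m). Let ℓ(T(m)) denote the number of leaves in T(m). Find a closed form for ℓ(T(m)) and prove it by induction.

Claim: ℓ(T(m)) = 6^m.

Base case: ℓ(T(0)) = 1, and 6^0 = 1.
Assume ℓ(T(k)) = 6^k.
Then ℓ(T(k+1)) = 6·ℓ(T(k)) = 6·6^k = 6^{k+1}.
This completes the inductive step, so ℓ(T(m)) = 6^m for all m ≥ 0.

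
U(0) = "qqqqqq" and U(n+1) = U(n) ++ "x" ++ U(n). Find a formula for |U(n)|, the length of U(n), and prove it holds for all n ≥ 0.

Claim: |U(n)| = 7·2^n − 1.

Base case: |U(0)| = 6, and 7·2^0 − 1 = 6.
Assume |U(j)| = 7·2^j − 1.
Then |U(j+1)| = |U(j)| + 1 + |U(j)| = 2|U(j)| + 1 = 2(7·2^j − 1) + 1 = 7·2^{j+1} − 2 + 1 = 7·2^{j+1} − 1.
By induction, |U(n)| = 7·2^n − 1 for all n ≥ 0.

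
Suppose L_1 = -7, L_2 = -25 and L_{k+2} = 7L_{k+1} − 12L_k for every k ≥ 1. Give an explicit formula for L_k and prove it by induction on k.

Claim: L_k = -4^k − 3^k.

Base cases: L_1 = -7 and -4^1 − 3^1 = -7; L_2 = -25 and -4^2 − 3^2 = -25.
Assume L_j = -4^j − 3^j for all 1 ≤ j ≤ r, where r ≥ 2.
Then L_{r+1} = 7L_r − 12L_{r−1} = 7·(-4^r − 3^r) − 12·(-4^{r−1} − 3^{r−1}) = -(7·4 − 12)4^{r−1} − (7·3 − 12)3^{r−1} = -16·4^{r−1} − 9·3^{r−1} = -4^{r+1} − 3^{r+1}.
Hence L_k = -4^k − 3^k for every k ≥ 1, by strong induction.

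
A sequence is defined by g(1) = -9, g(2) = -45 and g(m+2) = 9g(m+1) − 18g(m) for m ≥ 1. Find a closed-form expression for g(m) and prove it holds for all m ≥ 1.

Claim: g(m) = -6^m − 3^m.

Base cases: g(1) = -9 and -6^1 − 3^1 = -9; g(2) = -45 and -6^2 − 3^2 = -45.
Assume g(j) = -6^j − 3^j for all 1 ≤ j ≤ r, where r ≥ 2.
Then g(r+1) = 9g(r) − 18g(r−1) = 9·(-6^r − 3^r) − 18·(-6^{r−1} − 3^{r−1}) = -(9·6 − 18)6^{r−1} − (9·3 − 18)3^{r−1} = -36·6^{r−1} − 9·3^{r−1} = -6^{r+1} − 3^{r+1}.
This completes the inductive step, so g(m) = -6^m − 3^m for all m ≥ 1.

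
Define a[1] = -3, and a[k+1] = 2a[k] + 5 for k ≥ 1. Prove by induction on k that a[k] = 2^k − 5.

Base case: a[1] = -3, and 2^1 − 5 = 2 − 5 = -3.
Assume a[r] = 2^r − 5 for some r ≥ 1.
Then a[r+1] = 2a[r] + 5 = 2·(2^r − 5) + 5 = 2^{r+1} − 10 + 5 = 2^{r+1} − 5.
This completes the inductive step, so a[k] = 2^k − 5 for all k ≥ 1.

a[k] = 2^k − 5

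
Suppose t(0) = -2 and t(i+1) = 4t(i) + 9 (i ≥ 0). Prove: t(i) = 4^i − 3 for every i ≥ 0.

Base case: t(0) = -2, and 4^0 − 3 = 1 − 3 = -2.
Assume t(m) = 4^m − 3 for some m ≥ 0.
Then t(m+1) = 4t(m) + 9 = 4·(4^m − 3) + 9 = 4^{m+1} − 12 + 9 = 4^{m+1} − 3.
Hence t(i) = 4^i − 3 for every i ≥ 0, by induction.

t(i) = 4^i − 3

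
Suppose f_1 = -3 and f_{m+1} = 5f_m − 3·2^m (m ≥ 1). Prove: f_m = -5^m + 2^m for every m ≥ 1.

Base case: f_1 = -3, and -5^1 + 2^1 = -5 + 2 = -3.
Assume f_r = -5^r + 2^r for some r ≥ 1.
Then f_{r+1} = 5f_r − 3·2^r = 5·(-5^r + 2^r) − 3·2^r = -5^{r+1} + 5·2^r − 3·2^r = -5^{r+1} + 2·2^r = -5^{r+1} + 2^{r+1}.
This completes the inductive step, so f_m = -5^m + 2^m for all m ≥ 1.

f_m = -5^m + 2^m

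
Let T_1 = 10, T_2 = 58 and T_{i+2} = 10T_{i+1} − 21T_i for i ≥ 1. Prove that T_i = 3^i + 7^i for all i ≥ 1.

Base cases: T_1 = 10 and 3^1 + 7^1 = 10; T_2 = 58 and 3^2 + 7^2 = 58.
Assume T_j = 3^j + 7^j for all 1 ≤ j ≤ r, where r ≥ 2.
Then T_{r+1} = 10T_r − 21T_{r−1} = 10·(3^r + 7^r) − 21·(3^{r−1} + 7^{r−1}) = (10·3 − 21)3^{r−1} + (10·7 − 21)7^{r−1} = 9·3^{r−1} + 49·7^{r−1} = 3^{r+1} + 7^{r+1}.
Hence T_i = 3^i + 7^i for every i ≥ 1, by strong induction.

T_i = 3^i + 7^i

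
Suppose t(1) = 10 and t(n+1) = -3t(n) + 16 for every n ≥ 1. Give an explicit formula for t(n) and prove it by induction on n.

Claim: t(n) = -2·(-3)^n + 4.

Base case: t(1) = 10, and -2·(-3)^1 + 4 = 6 + 4 = 10.
Assume t(m) = -2·(-3)^m + 4 for some m ≥ 1.
Then t(m+1) = -3t(m) + 16 = -3·(-2·(-3)^m + 4) + 16 = 6·(-3)^m − 12 + 16 = -2·(-3)^{m+1} + 4.
Hence t(n) = -2·(-3)^n + 4 for every n ≥ 1, by induction.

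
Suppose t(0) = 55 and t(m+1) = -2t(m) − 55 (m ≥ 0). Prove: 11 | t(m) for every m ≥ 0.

Base case: t(0) = 55 = 11·5, so 11 | t(0).
Assume 11 | t(j), so t(j) = 11s for some integer s.
Then t(j+1) = -2t(j) − 55 = -2·(11s) − 55 = 11(-2s − 5), so 11 | t(j+1).
This completes the inductive step, so 11 | t(m) for all m ≥ 0.

11 | t(m)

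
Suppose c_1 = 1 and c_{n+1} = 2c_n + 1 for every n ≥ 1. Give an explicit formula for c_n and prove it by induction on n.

Claim: c_n = 2^n − 1.

Base case: c_1 = 1, and 2^1 − 1 = 2 − 1 = 1.
Assume c_r = 2^r − 1 for some r ≥ 1.
Then c_{r+1} = 2c_r + 1 = 2·(2^r − 1) + 1 = 2^{r+1} − 2 + 1 = 2^{r+1} − 1.
By induction, c_n = 2^n − 1 for all n ≥ 1.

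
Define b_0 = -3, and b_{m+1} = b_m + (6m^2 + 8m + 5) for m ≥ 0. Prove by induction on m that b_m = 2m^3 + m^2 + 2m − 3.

Base case: b_0 = -3, and 2·0^3 + 0^2 + 2·0 − 3 = -3.
Assume b_k = 2k^3 + k^2 + 2k − 3.
Then b_{k+1} = b_k + (6k^2 + 8k + 5) = (2k^3 + k^2 + 2k − 3) + (6k^2 + 8k + 5) = 2k^3 + 7k^2 + 10k + 2,
and 2·(k+1)^3 + (k+1)^2 + 2·(k+1) − 3 = 2k^3 + 7k^2 + 10k + 2.
This completes the inductive step, so b_m = 2m^3 + m^2 + 2m − 3 for all m ≥ 0.

b_m = 2m^3 + m^2 + 2m − 3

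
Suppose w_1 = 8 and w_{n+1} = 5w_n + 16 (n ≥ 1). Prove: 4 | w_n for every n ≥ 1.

Base case: w_1 = 8 = 4·2, so 4 | w_1.
Assume 4 | w_k, so w_k = 4t for some integer t.
Then w_{k+1} = 5w_k + 16 = 5·(4t) + 16 = 4(5t + 4), so 4 | w_{k+1}.
Hence 4 | w_n for every n ≥ 1, by induction.

4 | w_n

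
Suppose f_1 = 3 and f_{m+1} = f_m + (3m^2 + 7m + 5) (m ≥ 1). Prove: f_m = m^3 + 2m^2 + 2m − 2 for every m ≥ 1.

Base case: f_1 = 3, and 1^3 + 2·1^2 + 2·1 − 2 = 3.
Assume f_r = r^3 + 2r^2 + 2r − 2.
Then f_{r+1} = f_r + (3r^2 + 7r + 5) = (r^3 + 2r^2 + 2r − 2) + (3r^2 + 7r + 5) = r^3 + 5r^2 + 9r + 3,
and (r+1)^3 + 2·(r+1)^2 + 2·(r+1) − 2 = r^3 + 5r^2 + 9r + 3.
This completes the inductive step, so f_m = m^3 + 2m^2 + 2m − 2 for all m ≥ 1.

f_m = m^3 + 2m^2 + 2m − 2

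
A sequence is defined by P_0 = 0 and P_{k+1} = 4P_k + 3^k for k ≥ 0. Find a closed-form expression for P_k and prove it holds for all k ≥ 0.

Claim: P_k = 4^k − 3^k.

Base case: P_0 = 0, and 4^0 − 3^0 = 1 − 1 = 0.
Assume P_r = 4^r − 3^r for some r ≥ 0.
Then P_{r+1} = 4P_r + 3^r = 4·(4^r − 3^r) + 3^r = 4^{r+1} − 4·3^r + 3^r = 4^{r+1} − 3·3^r = 4^{r+1} − 3^{r+1}.
This completes the inductive step, so P_k = 4^k − 3^k for all k ≥ 0.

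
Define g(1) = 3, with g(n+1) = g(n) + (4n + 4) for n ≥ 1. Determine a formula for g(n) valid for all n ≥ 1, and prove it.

Claim: g(n) = 2n^2 + 2n − 1.

Base case: g(1) = 3, and 2·1^2 + 2·1 − 1 = 3.
Assume g(j) = 2j^2 + 2j − 1.
Then g(j+1) = g(j) + (4j + 4) = (2j^2 + 2j − 1) + (4j + 4) = 2j^2 + 6j + 3,
and 2·(j+1)^2 + 2·(j+1) − 1 = 2j^2 + 6j + 3.
This completes the inductive step, so g(n) = 2n^2 + 2n − 1 for all n ≥ 1.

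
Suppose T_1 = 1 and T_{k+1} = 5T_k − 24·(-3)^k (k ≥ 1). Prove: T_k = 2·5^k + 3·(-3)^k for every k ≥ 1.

Base case: T_1 = 1, and 2·5^1 + 3·(-3)^1 = 10 − 9 = 1.
Assume T_m = 2·5^m + 3·(-3)^m for some m ≥ 1.
Then T_{m+1} = 5T_m − 24·(-3)^m = 5·(2·5^m + 3·(-3)^m) − 24·(-3)^m = 2·5^{m+1} + 15·(-3)^m − 24·(-3)^m = 2·5^{m+1} − 9·(-3)^m = 2·5^{m+1} + 3·(-3)^{m+1}.
So the formula holds for m+1, and by induction T_k = 2·5^k + 3·(-3)^k for all k ≥ 1.

T_k = 2·5^k + 3·(-3)^k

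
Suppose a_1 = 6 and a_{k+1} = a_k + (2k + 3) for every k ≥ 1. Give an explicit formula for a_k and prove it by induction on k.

Claim: a_k = k^2 + 2k + 3.

Base case: a_1 = 6, and 1^2 + 2·1 + 3 = 6.
Assume a_j = j^2 + 2j + 3.
Then a_{j+1} = a_j + (2j + 3) = (j^2 + 2j + 3) + (2j + 3) = j^2 + 4j + 6,
and (j+1)^2 + 2·(j+1) + 3 = j^2 + 4j + 6.
This completes the inductive step, so a_k = k^2 + 2k + 3 for all k ≥ 1.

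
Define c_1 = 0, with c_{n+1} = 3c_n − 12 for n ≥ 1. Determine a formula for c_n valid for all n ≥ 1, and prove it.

Claim: c_n = -2·3^n + 6.

Base case: c_1 = 0, and -2·3^1 + 6 = -6 + 6 = 0.
Assume c_m = -2·3^m + 6 for some m ≥ 1.
Then c_{m+1} = 3c_m − 12 = 3·(-2·3^m + 6) − 12 = -6·3^m + 18 − 12 = -2·3^{m+1} + 6.
So the formula holds for m+1, and by induction c_n = -2·3^n + 6 for all n ≥ 1.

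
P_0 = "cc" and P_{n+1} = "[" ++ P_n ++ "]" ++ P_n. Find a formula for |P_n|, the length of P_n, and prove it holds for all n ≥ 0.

Claim: |P_n| = 2^{n+2} − 2.

Base case: |P_0| = 2, and 2^{0+2} − 2 = 2.
Assume |P_r| = 2^{r+2} − 2.
Then |P_{r+1}| = 1 + |P_r| + 1 + |P_r| = 2|P_r| + 2 = 2(2^{r+2} − 2) + 2 = 2^{r+3} − 4 + 2 = 2^{r+3} − 2.
So the formula holds for r+1, and by induction |P_n| = 2^{n+2} − 2 for all n ≥ 0.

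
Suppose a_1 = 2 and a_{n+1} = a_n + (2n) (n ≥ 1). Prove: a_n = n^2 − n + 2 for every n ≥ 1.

Base case: a_1 = 2, and 1^2 − 1 + 2 = 2.
Assume a_k = k^2 − k + 2.
Then a_{k+1} = a_k + (2k) = (k^2 − k + 2) + (2k) = k^2 + k + 2,
and (k+1)^2 − (k+1) + 2 = k^2 + k + 2.
By induction, a_n = n^2 − n + 2 for all n ≥ 1.

a_n = n^2 − n + 2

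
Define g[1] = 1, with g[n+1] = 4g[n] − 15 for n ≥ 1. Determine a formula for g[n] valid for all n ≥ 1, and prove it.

Claim: g[n] = -4^n + 5.

Base case: g[1] = 1, and -4^1 + 5 = -4 + 5 = 1.
Assume g[j] = -4^j + 5 for some j ≥ 1.
Then g[j+1] = 4g[j] − 15 = 4·(-4^j + 5) − 15 = -4^{j+1} + 20 − 15 = -4^{j+1} + 5.
This completes the inductive step, so g[n] = -4^n + 5 for all n ≥ 1.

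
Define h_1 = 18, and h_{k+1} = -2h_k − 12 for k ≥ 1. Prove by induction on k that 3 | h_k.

Base case: h_1 = 18 = 3·6, so 3 | h_1.
Assume 3 | h_j, so h_j = 3t for some integer t.
Then h_{j+1} = -2h_j − 12 = -2·(3t) − 12 = 3(-2t − 4), so 3 | h_{j+1}.
By induction, 3 | h_k for all k ≥ 1.

3 | h_k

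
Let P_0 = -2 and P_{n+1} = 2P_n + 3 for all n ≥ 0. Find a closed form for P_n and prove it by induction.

Claim: P_n = 2^n − 3.

Base case: P_0 = -2, and 2^0 − 3 = 1 − 3 = -2.
Assume P_j = 2^j − 3 for some j ≥ 0.
Then P_{j+1} = 2P_j + 3 = 2·(2^j − 3) + 3 = 2^{j+1} − 6 + 3 = 2^{j+1} − 3.
So the formula holds for j+1, and by induction P_n = 2^n − 3 for all n ≥ 0.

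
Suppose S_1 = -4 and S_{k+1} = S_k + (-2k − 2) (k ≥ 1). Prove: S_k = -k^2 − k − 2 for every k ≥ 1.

Base case: S_1 = -4, and -1^2 − 1 − 2 = -4.
Assume S_j = -j^2 − j − 2.
Then S_{j+1} = S_j + (-2j − 2) = (-j^2 − j − 2) + (-2j − 2) = -j^2 − 3j − 4,
and -(j+1)^2 − (j+1) − 2 = -j^2 − 3j − 4.
By induction, S_k = -k^2 − k − 2 for all k ≥ 1.

S_k = -k^2 − k − 2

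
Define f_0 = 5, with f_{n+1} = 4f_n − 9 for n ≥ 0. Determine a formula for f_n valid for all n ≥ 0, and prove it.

Claim: f_n = 2·4^n + 3.

Base case: f_0 = 5, and 2·4^0 + 3 = 2 + 3 = 5.
Assume f_m = 2·4^m + 3 for some m ≥ 0.
Then f_{m+1} = 4f_m − 9 = 4·(2·4^m + 3) − 9 = 8·4^m + 12 − 9 = 2·4^{m+1} + 3.
Hence f_n = 2·4^n + 3 for every n ≥ 0, by induction.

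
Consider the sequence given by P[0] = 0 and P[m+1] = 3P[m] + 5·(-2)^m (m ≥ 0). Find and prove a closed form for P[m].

Claim: P[m] = 3^m − (-2)^m.

Base case: P[0] = 0, and 3^0 − (-2)^0 = 1 − 1 = 0.
Assume P[r] = 3^r − (-2)^r for some r ≥ 0.
Then P[r+1] = 3P[r] + 5·(-2)^r = 3·(3^r − (-2)^r) + 5·(-2)^r = 3^{r+1} − 3·(-2)^r + 5·(-2)^r = 3^{r+1} + 2·(-2)^r = 3^{r+1} − (-2)^{r+1}.
Hence P[m] = 3^m − (-2)^m for every m ≥ 0, by induction.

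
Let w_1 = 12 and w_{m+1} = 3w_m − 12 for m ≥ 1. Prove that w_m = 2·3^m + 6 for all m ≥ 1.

Base case: w_1 = 12, and 2·3^1 + 6 = 6 + 6 = 12.
Assume w_r = 2·3^r + 6 for some r ≥ 1.
Then w_{r+1} = 3w_r − 12 = 3·(2·3^r + 6) − 12 = 6·3^r + 18 − 12 = 2·3^{r+1} + 6.
This completes the inductive step, so w_m = 2·3^m + 6 for all m ≥ 1.

w_m = 2·3^m + 6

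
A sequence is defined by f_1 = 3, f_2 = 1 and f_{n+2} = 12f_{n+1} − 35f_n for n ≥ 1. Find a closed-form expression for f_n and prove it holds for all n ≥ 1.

Claim: f_n = -7^n + 2·5^n.

Base cases: f_1 = 3 and -7^1 + 2·5^1 = 3; f_2 = 1 and -7^2 + 2·5^2 = 1.
Assume f_j = -7^j + 2·5^j for all 1 ≤ j ≤ r, where r ≥ 2.
Then f_{r+1} = 12f_r − 35f_{r−1} = 12·(-7^r + 2·5^r) − 35·(-7^{r−1} + 2·5^{r−1}) = -(12·7 − 35)7^{r−1} + 2·(12·5 − 35)5^{r−1} = -49·7^{r−1} + 50·5^{r−1} = -7^{r+1} + 2·5^{r+1}.
So the formula holds for r+1, and by strong induction f_n = -7^n + 2·5^n for all n ≥ 1.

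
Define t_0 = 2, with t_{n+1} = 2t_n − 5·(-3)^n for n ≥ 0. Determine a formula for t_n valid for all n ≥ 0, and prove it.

Claim: t_n = 2^n + (-3)^n.

Base case: t_0 = 2, and 2^0 + (-3)^0 = 1 + 1 = 2.
Assume t_j = 2^j + (-3)^j for some j ≥ 0.
Then t_{j+1} = 2t_j − 5·(-3)^j = 2·(2^j + (-3)^j) − 5·(-3)^j = 2^{j+1} + 2·(-3)^j − 5·(-3)^j = 2^{j+1} − 3·(-3)^j = 2^{j+1} + (-3)^{j+1}.
Hence t_n = 2^n + (-3)^n for every n ≥ 0, by induction.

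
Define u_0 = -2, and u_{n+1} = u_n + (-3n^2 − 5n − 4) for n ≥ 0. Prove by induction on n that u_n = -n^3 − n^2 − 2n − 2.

Base case: u_0 = -2, and -0^3 − 0^2 − 2·0 − 2 = -2.
Assume u_r = -r^3 − r^2 − 2r − 2.
Then u_{r+1} = u_r + (-3r^2 − 5r − 4) = (-r^3 − r^2 − 2r − 2) + (-3r^2 − 5r − 4) = -r^3 − 4r^2 − 7r − 6,
and -(r+1)^3 − (r+1)^2 − 2·(r+1) − 2 = -r^3 − 4r^2 − 7r − 6.
This completes the inductive step, so u_n = -n^3 − n^2 − 2n − 2 for all n ≥ 0.

u_n = -n^3 − n^2 − 2n − 2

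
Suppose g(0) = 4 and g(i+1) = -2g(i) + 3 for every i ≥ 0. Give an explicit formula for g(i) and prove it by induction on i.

Claim: g(i) = 3·(-2)^i + 1.

Base case: g(0) = 4, and 3·(-2)^0 + 1 = 3 + 1 = 4.
Assume g(j) = 3·(-2)^j + 1 for some j ≥ 0.
Then g(j+1) = -2g(j) + 3 = -2·(3·(-2)^j + 1) + 3 = -6·(-2)^j − 2 + 3 = 3·(-2)^{j+1} + 1.
So the formula holds for j+1, and by induction g(i) = 3·(-2)^i + 1 for all i ≥ 0.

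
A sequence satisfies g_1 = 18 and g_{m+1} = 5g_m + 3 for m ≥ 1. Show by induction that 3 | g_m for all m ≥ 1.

Base case: g_1 = 18 = 3·6, so 3 | g_1.
Assume 3 | g_j, so g_j = 3t for some integer t.
Then g_{j+1} = 5g_j + 3 = 5·(3t) + 3 = 3(5t + 1), so 3 | g_{j+1}.
This completes the inductive step, so 3 | g_m for all m ≥ 1.

3 | g_m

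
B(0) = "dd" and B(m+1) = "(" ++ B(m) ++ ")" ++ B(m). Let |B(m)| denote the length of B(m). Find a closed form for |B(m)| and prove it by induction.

Claim: |B(m)| = 2^{m+2} − 2.

Base case: |B(0)| = 2, and 2^{0+2} − 2 = 2.
Assume |B(j)| = 2^{j+2} − 2.
Then |B(j+1)| = 1 + |B(j)| + 1 + |B(j)| = 2|B(j)| + 2 = 2(2^{j+2} − 2) + 2 = 2^{j+3} − 4 + 2 = 2^{j+3} − 2.
This completes the inductive step, so |B(m)| = 2^{m+2} − 2 for all m ≥ 0.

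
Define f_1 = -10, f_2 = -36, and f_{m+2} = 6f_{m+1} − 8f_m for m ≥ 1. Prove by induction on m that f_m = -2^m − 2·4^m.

Base cases: f_1 = -10 and -2^1 − 2·4^1 = -10; f_2 = -36 and -2^2 − 2·4^2 = -36.
Assume f_i = -2^i − 2·4^i for all 1 ≤ i ≤ j, where j ≥ 2.
Then f_{j+1} = 6f_j − 8f_{j−1} = 6·(-2^j − 2·4^j) − 8·(-2^{j−1} − 2·4^{j−1}) = -(6·2 − 8)2^{j−1} − 2·(6·4 − 8)4^{j−1} = -4·2^{j−1} − 32·4^{j−1} = -2^{j+1} − 2·4^{j+1}.
By strong induction, f_m = -2^m − 2·4^m for all m ≥ 1.

f_m = -2^m − 2·4^m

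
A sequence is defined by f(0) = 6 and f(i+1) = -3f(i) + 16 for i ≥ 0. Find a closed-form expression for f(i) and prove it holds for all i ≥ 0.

Claim: f(i) = 2·(-3)^i + 4.

Base case: f(0) = 6, and 2·(-3)^0 + 4 = 2 + 4 = 6.
Assume f(m) = 2·(-3)^m + 4 for some m ≥ 0.
Then f(m+1) = -3f(m) + 16 = -3·(2·(-3)^m + 4) + 16 = -6·(-3)^m − 12 + 16 = 2·(-3)^{m+1} + 4.
So the formula holds for m+1, and by induction f(i) = 2·(-3)^i + 4 for all i ≥ 0.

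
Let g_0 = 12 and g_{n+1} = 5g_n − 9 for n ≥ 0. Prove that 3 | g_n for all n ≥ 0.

Base case: g_0 = 12 = 3·4, so 3 | g_0.
Assume 3 | g_k, so g_k = 3t for some integer t.
Then g_{k+1} = 5g_k − 9 = 5·(3t) − 9 = 3(5t − 3), so 3 | g_{k+1}.
So the property holds for k+1, and by induction 3 | g_n for all n ≥ 0.

3 | g_n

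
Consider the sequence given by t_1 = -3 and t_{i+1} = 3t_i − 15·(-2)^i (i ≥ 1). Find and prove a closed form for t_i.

Claim: t_i = 3^i + 3·(-2)^i.

Base case: t_1 = -3, and 3^1 + 3·(-2)^1 = 3 − 6 = -3.
Assume t_j = 3^j + 3·(-2)^j for some j ≥ 1.
Then t_{j+1} = 3t_j − 15·(-2)^j = 3·(3^j + 3·(-2)^j) − 15·(-2)^j = 3^{j+1} + 9·(-2)^j − 15·(-2)^j = 3^{j+1} − 6·(-2)^j = 3^{j+1} + 3·(-2)^{j+1}.
This completes the inductive step, so t_i = 3^i + 3·(-2)^i for all i ≥ 1.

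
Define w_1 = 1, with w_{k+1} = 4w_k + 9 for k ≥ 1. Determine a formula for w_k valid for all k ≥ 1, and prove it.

Claim: w_k = 4^k − 3.

Base case: w_1 = 1, and 4^1 − 3 = 4 − 3 = 1.
Assume w_r = 4^r − 3 for some r ≥ 1.
Then w_{r+1} = 4w_r + 9 = 4·(4^r − 3) + 9 = 4^{r+1} − 12 + 9 = 4^{r+1} − 3.
So the formula holds for r+1, and by induction w_k = 4^k − 3 for all k ≥ 1.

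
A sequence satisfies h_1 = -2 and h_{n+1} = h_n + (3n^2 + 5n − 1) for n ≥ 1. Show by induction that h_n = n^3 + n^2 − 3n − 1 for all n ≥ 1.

Base case: h_1 = -2, and 1^3 + 1^2 − 3·1 − 1 = -2.
Assume h_m = m^3 + m^2 − 3m − 1.
Then h_{m+1} = h_m + (3m^2 + 5m − 1) = (m^3 + m^2 − 3m − 1) + (3m^2 + 5m − 1) = m^3 + 4m^2 + 2m − 2,
and (m+1)^3 + (m+1)^2 − 3·(m+1) − 1 = m^3 + 4m^2 + 2m − 2.
This completes the inductive step, so h_n = n^3 + n^2 − 3n − 1 for all n ≥ 1.

h_n = n^3 + n^2 − 3n − 1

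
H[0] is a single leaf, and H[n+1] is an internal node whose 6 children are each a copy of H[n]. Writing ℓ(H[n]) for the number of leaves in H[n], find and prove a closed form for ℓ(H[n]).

Claim: ℓ(H[n]) = 6^n.

Base case: ℓ(H[0]) = 1, and 6^0 = 1.
Assume ℓ(H[r]) = 6^r.
Then ℓ(H[r+1]) = 6·ℓ(H[r]) = 6·6^r = 6^{r+1}.
By induction, ℓ(H[n]) = 6^n for all n ≥ 0.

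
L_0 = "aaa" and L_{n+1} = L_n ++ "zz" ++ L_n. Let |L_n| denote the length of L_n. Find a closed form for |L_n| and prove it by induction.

Claim: |L_n| = 5·2^n − 2.

Base case: |L_0| = 3, and 5·2^0 − 2 = 3.
Assume |L_r| = 5·2^r − 2.
Then |L_{r+1}| = |L_r| + 2 + |L_r| = 2|L_r| + 2 = 2(5·2^r − 2) + 2 = 5·2^{r+1} − 4 + 2 = 5·2^{r+1} − 2.
Hence |L_n| = 5·2^n − 2 for every n ≥ 0, by induction.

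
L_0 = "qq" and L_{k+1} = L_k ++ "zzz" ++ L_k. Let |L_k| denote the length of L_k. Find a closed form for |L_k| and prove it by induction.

Claim: |L_k| = 5·2^k − 3.

Base case: |L_0| = 2, and 5·2^0 − 3 = 2.
Assume |L_j| = 5·2^j − 3.
Then |L_{j+1}| = |L_j| + 3 + |L_j| = 2|L_j| + 3 = 2(5·2^j − 3) + 3 = 5·2^{j+1} − 6 + 3 = 5·2^{j+1} − 3.
So the formula holds for j+1, and by induction |L_k| = 5·2^k − 3 for all k ≥ 0.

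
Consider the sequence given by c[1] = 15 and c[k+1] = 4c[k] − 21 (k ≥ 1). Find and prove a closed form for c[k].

Claim: c[k] = 2·4^k + 7.

Base case: c[1] = 15, and 2·4^1 + 7 = 8 + 7 = 15.
Assume c[r] = 2·4^r + 7 for some r ≥ 1.
Then c[r+1] = 4c[r] − 21 = 4·(2·4^r + 7) − 21 = 8·4^r + 28 − 21 = 2·4^{r+1} + 7.
So the formula holds for r+1, and by induction c[k] = 2·4^k + 7 for all k ≥ 1.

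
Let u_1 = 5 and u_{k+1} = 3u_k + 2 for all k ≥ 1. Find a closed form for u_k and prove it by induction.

Claim: u_k = 2·3^k − 1.

Base case: u_1 = 5, and 2·3^1 − 1 = 6 − 1 = 5.
Assume u_j = 2·3^j − 1 for some j ≥ 1.
Then u_{j+1} = 3u_j + 2 = 3·(2·3^j − 1) + 2 = 6·3^j − 3 + 2 = 2·3^{j+1} − 1.
So the formula holds for j+1, and by induction u_k = 2·3^k − 1 for all k ≥ 1.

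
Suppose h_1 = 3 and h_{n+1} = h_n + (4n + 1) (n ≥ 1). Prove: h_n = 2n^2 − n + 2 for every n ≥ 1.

Base case: h_1 = 3, and 2·1^2 − 1 + 2 = 3.
Assume h_k = 2k^2 − k + 2.
Then h_{k+1} = h_k + (4k + 1) = (2k^2 − k + 2) + (4k + 1) = 2k^2 + 3k + 3,
and 2·(k+1)^2 − (k+1) + 2 = 2k^2 + 3k + 3.
By induction, h_n = 2n^2 − n + 2 for all n ≥ 1.

h_n = 2n^2 − n + 2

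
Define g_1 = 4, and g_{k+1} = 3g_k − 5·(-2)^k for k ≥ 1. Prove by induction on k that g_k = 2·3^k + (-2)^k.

Base case: g_1 = 4, and 2·3^1 + (-2)^1 = 6 − 2 = 4.
Assume g_m = 2·3^m + (-2)^m for some m ≥ 1.
Then g_{m+1} = 3g_m − 5·(-2)^m = 3·(2·3^m + (-2)^m) − 5·(-2)^m = 2·3^{m+1} + 3·(-2)^m − 5·(-2)^m = 2·3^{m+1} − 2·(-2)^m = 2·3^{m+1} + (-2)^{m+1}.
By induction, g_k = 2·3^k + (-2)^k for all k ≥ 1.

g_k = 2·3^k + (-2)^k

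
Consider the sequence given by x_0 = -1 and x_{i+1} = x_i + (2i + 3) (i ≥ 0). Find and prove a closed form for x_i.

Claim: x_i = i^2 + 2i − 1.

Base case: x_0 = -1, and 0^2 + 2·0 − 1 = -1.
Assume x_m = m^2 + 2m − 1.
Then x_{m+1} = x_m + (2m + 3) = (m^2 + 2m − 1) + (2m + 3) = m^2 + 4m + 2,
and (m+1)^2 + 2·(m+1) − 1 = m^2 + 4m + 2.
Hence x_i = i^2 + 2i − 1 for every i ≥ 0, by induction.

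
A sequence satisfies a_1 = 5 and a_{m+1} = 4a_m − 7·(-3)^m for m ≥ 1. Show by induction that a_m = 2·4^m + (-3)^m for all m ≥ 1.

Base case: a_1 = 5, and 2·4^1 + (-3)^1 = 8 − 3 = 5.
Assume a_j = 2·4^j + (-3)^j for some j ≥ 1.
Then a_{j+1} = 4a_j − 7·(-3)^j = 4·(2·4^j + (-3)^j) − 7·(-3)^j = 2·4^{j+1} + 4·(-3)^j − 7·(-3)^j = 2·4^{j+1} − 3·(-3)^j = 2·4^{j+1} + (-3)^{j+1}.
This completes the inductive step, so a_m = 2·4^m + (-3)^m for all m ≥ 1.

a_m = 2·4^m + (-3)^m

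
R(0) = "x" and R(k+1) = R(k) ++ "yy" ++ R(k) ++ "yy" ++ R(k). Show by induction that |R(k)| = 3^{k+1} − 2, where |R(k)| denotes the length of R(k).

Base case: |R(0)| = 1, and 3^{0+1} − 2 = 1.
Assume |R(r)| = 3^{r+1} − 2.
Then |R(r+1)| = 3|R(r)| + 4 = 3(3^{r+1} − 2) + 4 = 3^{r+2} − 6 + 4 = 3^{r+2} − 2.
So the formula holds for r+1, and by induction |R(k)| = 3^{k+1} − 2 for all k ≥ 0.

|R(k)| = 3^{k+1} − 2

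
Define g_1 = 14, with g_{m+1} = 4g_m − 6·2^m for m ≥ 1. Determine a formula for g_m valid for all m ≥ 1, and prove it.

Claim: g_m = 2·4^m + 3·2^m.

Base case: g_1 = 14, and 2·4^1 + 3·2^1 = 8 + 6 = 14.
Assume g_j = 2·4^j + 3·2^j for some j ≥ 1.
Then g_{j+1} = 4g_j − 6·2^j = 4·(2·4^j + 3·2^j) − 6·2^j = 2·4^{j+1} + 12·2^j − 6·2^j = 2·4^{j+1} + 6·2^j = 2·4^{j+1} + 3·2^{j+1}.
So the formula holds for j+1, and by induction g_m = 2·4^m + 3·2^m for all m ≥ 1.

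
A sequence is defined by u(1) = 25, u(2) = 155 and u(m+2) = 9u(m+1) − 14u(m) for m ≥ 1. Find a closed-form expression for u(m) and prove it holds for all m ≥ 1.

Claim: u(m) = 3·7^m + 2·2^m.

Base cases: u(1) = 25 and 3·7^1 + 2·2^1 = 25; u(2) = 155 and 3·7^2 + 2·2^2 = 155.
Assume u(j) = 3·7^j + 2·2^j for all 1 ≤ j ≤ r, where r ≥ 2.
Then u(r+1) = 9u(r) − 14u(r−1) = 9·(3·7^r + 2·2^r) − 14·(3·7^{r−1} + 2·2^{r−1}) = 3·(9·7 − 14)7^{r−1} + 2·(9·2 − 14)2^{r−1} = 147·7^{r−1} + 8·2^{r−1} = 3·7^{r+1} + 2·2^{r+1}.
By strong induction, u(m) = 3·7^m + 2·2^m for all m ≥ 1.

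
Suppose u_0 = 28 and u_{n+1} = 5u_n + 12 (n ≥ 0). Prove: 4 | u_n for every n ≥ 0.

Base case: u_0 = 28 = 4·7, so 4 | u_0.
Assume 4 | u_r, so u_r = 4t for some integer t.
Then u_{r+1} = 5u_r + 12 = 5·(4t) + 12 = 4(5t + 3), so 4 | u_{r+1}.
By induction, 4 | u_n for all n ≥ 0.

4 | u_n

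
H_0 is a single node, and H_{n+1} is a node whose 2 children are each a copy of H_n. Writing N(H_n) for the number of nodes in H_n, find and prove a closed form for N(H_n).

Claim: N(H_n) = 2^{n+1} − 1.

Base case: N(H_0) = 1, and 2^{0+1} − 1 = 1.
Assume N(H_r) = 2^{r+1} − 1.
Then N(H_{r+1}) = 1 + 2N(H_r) = 1 + 2(2^{r+1} − 1) = 2^{r+2} − 2 + 1 = 2^{r+2} − 1.
So the formula holds for r+1, and by induction N(H_n) = 2^{n+1} − 1 for all n ≥ 0.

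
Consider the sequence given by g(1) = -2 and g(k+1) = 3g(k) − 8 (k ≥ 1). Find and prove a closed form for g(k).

Claim: g(k) = -2·3^k + 4.

Base case: g(1) = -2, and -2·3^1 + 4 = -6 + 4 = -2.
Assume g(r) = -2·3^r + 4 for some r ≥ 1.
Then g(r+1) = 3g(r) − 8 = 3·(-2·3^r + 4) − 8 = -6·3^r + 12 − 8 = -2·3^{r+1} + 4.
So the formula holds for r+1, and by induction g(k) = -2·3^k + 4 for all k ≥ 1.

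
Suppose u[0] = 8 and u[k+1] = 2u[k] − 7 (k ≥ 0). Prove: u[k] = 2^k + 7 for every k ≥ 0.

Base case: u[0] = 8, and 2^0 + 7 = 1 + 7 = 8.
Assume u[r] = 2^r + 7 for some r ≥ 0.
Then u[r+1] = 2u[r] − 7 = 2·(2^r + 7) − 7 = 2^{r+1} + 14 − 7 = 2^{r+1} + 7.
This completes the inductive step, so u[k] = 2^k + 7 for all k ≥ 0.

u[k] = 2^k + 7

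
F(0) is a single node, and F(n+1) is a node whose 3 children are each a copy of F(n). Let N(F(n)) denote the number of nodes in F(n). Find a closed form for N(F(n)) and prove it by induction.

Claim: N(F(n)) = (3^{n+1} − 1)/2.

Base case: N(F(0)) = 1, and (3^{0+1} − 1)/2 = 1.
Assume N(F(j)) = (3^{j+1} − 1)/2.
Then N(F(j+1)) = 1 + 3N(F(j)) = 1 + 3·(3^{j+1} − 1)/2 = 1 + (3^{j+2} − 3)/2 = (2 + 3^{j+2} − 3)/2 = (3^{j+2} − 1)/2.
This completes the inductive step, so N(F(n)) = (3^{n+1} − 1)/2 for all n ≥ 0.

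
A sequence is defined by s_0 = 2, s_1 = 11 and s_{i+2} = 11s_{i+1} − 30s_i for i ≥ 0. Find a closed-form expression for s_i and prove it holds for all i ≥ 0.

Claim: s_i = 6^i + 5^i.

Base cases: s_0 = 2 and 6^0 + 5^0 = 2; s_1 = 11 and 6^1 + 5^1 = 11.
Assume s_j = 6^j + 5^j for all 0 ≤ j ≤ k, where k ≥ 1.
Then s_{k+1} = 11s_k − 30s_{k−1} = 11·(6^k + 5^k) − 30·(6^{k−1} + 5^{k−1}) = (11·6 − 30)6^{k−1} + (11·5 − 30)5^{k−1} = 36·6^{k−1} + 25·5^{k−1} = 6^{k+1} + 5^{k+1}.
This completes the inductive step, so s_i = 6^i + 5^i for all i ≥ 0.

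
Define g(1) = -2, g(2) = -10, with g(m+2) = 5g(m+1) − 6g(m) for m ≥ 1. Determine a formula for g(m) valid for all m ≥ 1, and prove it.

Claim: g(m) = 2·2^m − 2·3^m.

Base cases: g(1) = -2 and 2·2^1 − 2·3^1 = -2; g(2) = -10 and 2·2^2 − 2·3^2 = -10.
Assume g(j) = 2·2^j − 2·3^j for all 1 ≤ j ≤ k, where k ≥ 2.
Then g(k+1) = 5g(k) − 6g(k−1) = 5·(2·2^k − 2·3^k) − 6·(2·2^{k−1} − 2·3^{k−1}) = 2·(5·2 − 6)2^{k−1} − 2·(5·3 − 6)3^{k−1} = 8·2^{k−1} − 18·3^{k−1} = 2·2^{k+1} − 2·3^{k+1}.
So the formula holds for k+1, and by strong induction g(m) = 2·2^m − 2·3^m for all m ≥ 1.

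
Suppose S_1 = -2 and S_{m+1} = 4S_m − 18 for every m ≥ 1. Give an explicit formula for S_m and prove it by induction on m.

Claim: S_m = -2·4^m + 6.

Base case: S_1 = -2, and -2·4^1 + 6 = -8 + 6 = -2.
Assume S_k = -2·4^k + 6 for some k ≥ 1.
Then S_{k+1} = 4S_k − 18 = 4·(-2·4^k + 6) − 18 = -8·4^k + 24 − 18 = -2·4^{k+1} + 6.
Hence S_m = -2·4^m + 6 for every m ≥ 1, by induction.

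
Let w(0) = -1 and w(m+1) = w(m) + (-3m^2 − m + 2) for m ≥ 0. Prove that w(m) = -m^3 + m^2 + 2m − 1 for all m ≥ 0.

Base case: w(0) = -1, and -0^3 + 0^2 + 2·0 − 1 = -1.
Assume w(k) = -k^3 + k^2 + 2k − 1.
Then w(k+1) = w(k) + (-3k^2 − k + 2) = (-k^3 + k^2 + 2k − 1) + (-3k^2 − k + 2) = -k^3 − 2k^2 + k + 1,
and -(k+1)^3 + (k+1)^2 + 2·(k+1) − 1 = -k^3 − 2k^2 + k + 1.
This completes the inductive step, so w(m) = -m^3 + m^2 + 2m − 1 for all m ≥ 0.

w(m) = -m^3 + m^2 + 2m − 1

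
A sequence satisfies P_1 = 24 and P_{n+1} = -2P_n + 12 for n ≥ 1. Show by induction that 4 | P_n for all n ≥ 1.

Base case: P_1 = 24 = 4·6, so 4 | P_1.
Assume 4 | P_r, so P_r = 4t for some integer t.
Then P_{r+1} = -2P_r + 12 = -2·(4t) + 12 = 4(-2t + 3), so 4 | P_{r+1}.
By induction, 4 | P_n for all n ≥ 1.

4 | P_n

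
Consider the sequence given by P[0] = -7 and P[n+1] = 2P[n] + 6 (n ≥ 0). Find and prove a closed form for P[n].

Claim: P[n] = -2^n − 6.

Base case: P[0] = -7, and -2^0 − 6 = -1 − 6 = -7.
Assume P[m] = -2^m − 6 for some m ≥ 0.
Then P[m+1] = 2P[m] + 6 = 2·(-2^m − 6) + 6 = -2^{m+1} − 12 + 6 = -2^{m+1} − 6.
By induction, P[n] = -2^n − 6 for all n ≥ 0.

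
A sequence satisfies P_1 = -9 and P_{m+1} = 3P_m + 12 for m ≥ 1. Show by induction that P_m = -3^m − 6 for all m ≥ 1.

Base case: P_1 = -9, and -3^1 − 6 = -3 − 6 = -9.
Assume P_k = -3^k − 6 for some k ≥ 1.
Then P_{k+1} = 3P_k + 12 = 3·(-3^k − 6) + 12 = -3^{k+1} − 18 + 12 = -3^{k+1} − 6.
So the formula holds for k+1, and by induction P_m = -3^m − 6 for all m ≥ 1.

P_m = -3^m − 6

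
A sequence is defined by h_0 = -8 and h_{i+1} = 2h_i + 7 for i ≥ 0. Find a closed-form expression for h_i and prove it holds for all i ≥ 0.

Claim: h_i = -2^i − 7.

Base case: h_0 = -8, and -2^0 − 7 = -1 − 7 = -8.
Assume h_j = -2^j − 7 for some j ≥ 0.
Then h_{j+1} = 2h_j + 7 = 2·(-2^j − 7) + 7 = -2^{j+1} − 14 + 7 = -2^{j+1} − 7.
By induction, h_i = -2^i − 7 for all i ≥ 0.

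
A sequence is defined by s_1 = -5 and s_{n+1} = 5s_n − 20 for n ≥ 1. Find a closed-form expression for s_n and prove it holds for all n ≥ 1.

Claim: s_n = -2·5^n + 5.

Base case: s_1 = -5, and -2·5^1 + 5 = -10 + 5 = -5.
Assume s_j = -2·5^j + 5 for some j ≥ 1.
Then s_{j+1} = 5s_j − 20 = 5·(-2·5^j + 5) − 20 = -10·5^j + 25 − 20 = -2·5^{j+1} + 5.
So the formula holds for j+1, and by induction s_n = -2·5^n + 5 for all n ≥ 1.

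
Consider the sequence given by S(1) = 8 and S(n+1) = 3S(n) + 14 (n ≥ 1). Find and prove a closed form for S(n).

Claim: S(n) = 5·3^n − 7.

Base case: S(1) = 8, and 5·3^1 − 7 = 15 − 7 = 8.
Assume S(k) = 5·3^k − 7 for some k ≥ 1.
Then S(k+1) = 3S(k) + 14 = 3·(5·3^k − 7) + 14 = 15·3^k − 21 + 14 = 5·3^{k+1} − 7.
This completes the inductive step, so S(n) = 5·3^n − 7 for all n ≥ 1.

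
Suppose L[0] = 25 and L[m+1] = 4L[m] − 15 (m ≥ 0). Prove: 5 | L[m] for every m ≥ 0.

Base case: L[0] = 25 = 5·5, so 5 | L[0].
Assume 5 | L[r], so L[r] = 5t for some integer t.
Then L[r+1] = 4L[r] − 15 = 4·(5t) − 15 = 5(4t − 3), so 5 | L[r+1].
So the property holds for r+1, and by induction 5 | L[m] for all m ≥ 0.

5 | L[m]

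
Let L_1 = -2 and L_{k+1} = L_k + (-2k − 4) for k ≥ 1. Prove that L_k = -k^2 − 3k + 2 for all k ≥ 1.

Base case: L_1 = -2, and -1^2 − 3·1 + 2 = -2.
Assume L_j = -j^2 − 3j + 2.
Then L_{j+1} = L_j + (-2j − 4) = (-j^2 − 3j + 2) + (-2j − 4) = -j^2 − 5j − 2,
and -(j+1)^2 − 3·(j+1) + 2 = -j^2 − 5j − 2.
This completes the inductive step, so L_k = -k^2 − 3k + 2 for all k ≥ 1.

L_k = -k^2 − 3k + 2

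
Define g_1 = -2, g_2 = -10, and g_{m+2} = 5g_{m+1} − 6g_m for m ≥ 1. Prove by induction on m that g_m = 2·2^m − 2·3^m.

Base cases: g_1 = -2 and 2·2^1 − 2·3^1 = -2; g_2 = -10 and 2·2^2 − 2·3^2 = -10.
Assume g_i = 2·2^i − 2·3^i for all 1 ≤ i ≤ j, where j ≥ 2.
Then g_{j+1} = 5g_j − 6g_{j−1} = 5·(2·2^j − 2·3^j) − 6·(2·2^{j−1} − 2·3^{j−1}) = 2·(5·2 − 6)2^{j−1} − 2·(5·3 − 6)3^{j−1} = 8·2^{j−1} − 18·3^{j−1} = 2·2^{j+1} − 2·3^{j+1}.
This completes the inductive step, so g_m = 2·2^m − 2·3^m for all m ≥ 1.

g_m = 2·2^m − 2·3^m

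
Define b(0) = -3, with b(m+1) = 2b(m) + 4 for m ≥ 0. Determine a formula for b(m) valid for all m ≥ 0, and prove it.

Claim: b(m) = 2^m − 4.

Base case: b(0) = -3, and 2^0 − 4 = 1 − 4 = -3.
Assume b(j) = 2^j − 4 for some j ≥ 0.
Then b(j+1) = 2b(j) + 4 = 2·(2^j − 4) + 4 = 2^{j+1} − 8 + 4 = 2^{j+1} − 4.
Hence b(m) = 2^m − 4 for every m ≥ 0, by induction.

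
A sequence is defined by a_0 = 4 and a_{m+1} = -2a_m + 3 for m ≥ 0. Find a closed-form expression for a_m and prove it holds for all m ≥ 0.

Claim: a_m = 3·(-2)^m + 1.

Base case: a_0 = 4, and 3·(-2)^0 + 1 = 3 + 1 = 4.
Assume a_j = 3·(-2)^j + 1 for some j ≥ 0.
Then a_{j+1} = -2a_j + 3 = -2·(3·(-2)^j + 1) + 3 = -6·(-2)^j − 2 + 3 = 3·(-2)^{j+1} + 1.
This completes the inductive step, so a_m = 3·(-2)^m + 1 for all m ≥ 0.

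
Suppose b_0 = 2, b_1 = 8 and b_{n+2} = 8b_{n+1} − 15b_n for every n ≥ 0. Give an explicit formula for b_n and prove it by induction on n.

Claim: b_n = 5^n + 3^n.

Base cases: b_0 = 2 and 5^0 + 3^0 = 2; b_1 = 8 and 5^1 + 3^1 = 8.
Assume b_j = 5^j + 3^j for all 0 ≤ j ≤ m, where m ≥ 1.
Then b_{m+1} = 8b_m − 15b_{m−1} = 8·(5^m + 3^m) − 15·(5^{m−1} + 3^{m−1}) = (8·5 − 15)5^{m−1} + (8·3 − 15)3^{m−1} = 25·5^{m−1} + 9·3^{m−1} = 5^{m+1} + 3^{m+1}.
So the formula holds for m+1, and by strong induction b_n = 5^n + 3^n for all n ≥ 0.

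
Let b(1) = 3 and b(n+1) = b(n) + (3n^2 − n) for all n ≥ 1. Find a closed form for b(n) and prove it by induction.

Claim: b(n) = n^3 − 2n^2 + n + 3.

Base case: b(1) = 3, and 1^3 − 2·1^2 + 1 + 3 = 3.
Assume b(r) = r^3 − 2r^2 + r + 3.
Then b(r+1) = b(r) + (3r^2 − r) = (r^3 − 2r^2 + r + 3) + (3r^2 − r) = r^3 + r^2 + 3,
and (r+1)^3 − 2·(r+1)^2 + (r+1) + 3 = r^3 + r^2 + 3.
Hence b(n) = n^3 − 2n^2 + n + 3 for every n ≥ 1, by induction.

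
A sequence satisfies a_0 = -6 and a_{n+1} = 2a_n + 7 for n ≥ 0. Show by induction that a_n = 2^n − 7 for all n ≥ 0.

Base case: a_0 = -6, and 2^0 − 7 = 1 − 7 = -6.
Assume a_k = 2^k − 7 for some k ≥ 0.
Then a_{k+1} = 2a_k + 7 = 2·(2^k − 7) + 7 = 2^{k+1} − 14 + 7 = 2^{k+1} − 7.
So the formula holds for k+1, and by induction a_n = 2^n − 7 for all n ≥ 0.

a_n = 2^n − 7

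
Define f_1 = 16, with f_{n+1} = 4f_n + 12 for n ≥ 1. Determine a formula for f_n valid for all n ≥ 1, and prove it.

Claim: f_n = 5·4^n − 4.

Base case: f_1 = 16, and 5·4^1 − 4 = 20 − 4 = 16.
Assume f_r = 5·4^r − 4 for some r ≥ 1.
Then f_{r+1} = 4f_r + 12 = 4·(5·4^r − 4) + 12 = 20·4^r − 16 + 12 = 5·4^{r+1} − 4.
By induction, f_n = 5·4^n − 4 for all n ≥ 1.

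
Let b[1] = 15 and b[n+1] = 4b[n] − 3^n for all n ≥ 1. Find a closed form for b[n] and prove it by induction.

Claim: b[n] = 3·4^n + 3^n.

Base case: b[1] = 15, and 3·4^1 + 3^1 = 12 + 3 = 15.
Assume b[j] = 3·4^j + 3^j for some j ≥ 1.
Then b[j+1] = 4b[j] − 3^j = 4·(3·4^j + 3^j) − 3^j = 3·4^{j+1} + 4·3^j − 3^j = 3·4^{j+1} + 3·3^j = 3·4^{j+1} + 3^{j+1}.
This completes the inductive step, so b[n] = 3·4^n + 3^n for all n ≥ 1.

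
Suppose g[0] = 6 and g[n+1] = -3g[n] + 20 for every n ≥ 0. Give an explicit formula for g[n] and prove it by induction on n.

Claim: g[n] = (-3)^n + 5.

Base case: g[0] = 6, and (-3)^0 + 5 = 1 + 5 = 6.
Assume g[r] = (-3)^r + 5 for some r ≥ 0.
Then g[r+1] = -3g[r] + 20 = -3·((-3)^r + 5) + 20 = -3·(-3)^r − 15 + 20 = (-3)^{r+1} + 5.
By induction, g[n] = (-3)^n + 5 for all n ≥ 0.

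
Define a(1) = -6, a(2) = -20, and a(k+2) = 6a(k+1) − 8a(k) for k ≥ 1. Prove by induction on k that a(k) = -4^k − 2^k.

Base cases: a(1) = -6 and -4^1 − 2^1 = -6; a(2) = -20 and -4^2 − 2^2 = -20.
Assume a(j) = -4^j − 2^j for all 1 ≤ j ≤ m, where m ≥ 2.
Then a(m+1) = 6a(m) − 8a(m−1) = 6·(-4^m − 2^m) − 8·(-4^{m−1} − 2^{m−1}) = -(6·4 − 8)4^{m−1} − (6·2 − 8)2^{m−1} = -16·4^{m−1} − 4·2^{m−1} = -4^{m+1} − 2^{m+1}.
So the formula holds for m+1, and by strong induction a(k) = -4^k − 2^k for all k ≥ 1.

a(k) = -4^k − 2^k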